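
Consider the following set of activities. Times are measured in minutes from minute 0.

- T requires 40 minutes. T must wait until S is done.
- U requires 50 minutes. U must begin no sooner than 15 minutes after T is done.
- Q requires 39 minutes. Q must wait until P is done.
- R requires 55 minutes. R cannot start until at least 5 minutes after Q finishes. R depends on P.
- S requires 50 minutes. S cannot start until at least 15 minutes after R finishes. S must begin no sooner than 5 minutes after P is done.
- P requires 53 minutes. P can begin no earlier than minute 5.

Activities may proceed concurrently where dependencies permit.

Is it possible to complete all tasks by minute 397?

P cannot begin until its own release at minute 5. It runs from minute 5 to 5 + 53 = minute 58.
Q cannot begin until P (finishes minute 58). It runs from minute 58 to 58 + 39 = minute 97.
R has to wait for Q (finishes minute 97, plus 5-minute gap → minute 102); P (finishes minute 58). The latest of these is minute 102, so R runs minute 102 to 102 + 55 = minute 157.
S cannot start until R (finishes minute 157, plus 15-minute gap → minute 172); P (finishes minute 58, plus 5-minute gap → minute 63). The controlling bound is minute 172, so S finishes at 172 + 50 = minute 222.
T cannot begin until S (finishes minute 222). It runs from minute 222 to 222 + 40 = minute 262.
U cannot begin until T (finishes minute 262, plus 15-minute gap → minute 277). It runs from minute 277 to 277 + 50 = minute 327.
Every task is finished by minute 327, which is no later than the deadline of 397, so the schedule is feasible.

Yes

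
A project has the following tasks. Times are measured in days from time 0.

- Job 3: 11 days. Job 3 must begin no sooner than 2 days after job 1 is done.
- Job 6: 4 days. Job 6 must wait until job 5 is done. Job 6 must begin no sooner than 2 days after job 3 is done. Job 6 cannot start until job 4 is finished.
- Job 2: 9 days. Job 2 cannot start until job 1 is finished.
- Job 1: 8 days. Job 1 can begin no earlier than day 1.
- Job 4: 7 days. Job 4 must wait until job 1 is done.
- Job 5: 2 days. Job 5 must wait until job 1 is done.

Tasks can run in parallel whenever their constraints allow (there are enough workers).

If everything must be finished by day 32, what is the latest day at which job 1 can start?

Job 2 must finish by day 32; it takes 9 days, so it must start by 32 − 9 = day 23.
Job 6 must finish by day 32; it takes 4 days, so it must start by 32 − 4 = day 28.
Job 3 has to be done before job 6 (must start by day 28, minus 2-day gap → day 26). That means finishing by day 26, i.e. starting by 26 − 11 = day 15.
Job 4 has to be done before job 6 (must start by day 28). That means finishing by day 28, i.e. starting by 28 − 7 = day 21.
Job 5 has to be done before job 6 (must start by day 28). That means finishing by day 28, i.e. starting by 28 − 2 = day 26.
For job 1: job 2 (must start by day 23); job 3 (must start by day 15, minus 2-day gap → day 13); job 4 (must start by day 21); job 5 (must start by day 26). The most restrictive is day 13; with an 8-day duration, job 1 must start by day 5.

5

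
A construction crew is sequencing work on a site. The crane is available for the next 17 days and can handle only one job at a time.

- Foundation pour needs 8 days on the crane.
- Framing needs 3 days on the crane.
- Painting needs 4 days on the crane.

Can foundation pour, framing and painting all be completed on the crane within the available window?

Running back to back, the jobs need 8 + 3 + 4 = 15 days on the crane.
Since 15 ≤ 17, they fit within the window.

Yes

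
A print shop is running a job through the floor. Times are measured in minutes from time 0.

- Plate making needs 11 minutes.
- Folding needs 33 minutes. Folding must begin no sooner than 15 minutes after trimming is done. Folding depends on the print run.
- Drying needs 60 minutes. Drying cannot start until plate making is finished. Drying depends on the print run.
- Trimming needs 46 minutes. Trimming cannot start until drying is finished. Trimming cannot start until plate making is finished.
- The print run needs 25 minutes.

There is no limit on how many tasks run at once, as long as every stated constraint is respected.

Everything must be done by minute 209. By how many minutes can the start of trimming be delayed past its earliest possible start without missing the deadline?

The print run has no prerequisites, so it starts at minute 0 and finishes at minute 25.
Plate making can start immediately at minute 0; it finishes at minute 11.
Drying has to wait for plate making (finishes minute 11); the print run (finishes minute 25). The latest of these is minute 25, so drying runs minute 25 to 25 + 60 = minute 85.
For trimming: drying (finishes minute 85); plate making (finishes minute 11). Taking the maximum gives a start of minute 85, and it finishes at 85 + 46 = minute 131.

Working backward from the deadline:
Folding has no dependents, so it just needs to finish by minute 209. Starting by 209 − 33 = minute 176 achieves that.
Since folding (must start by minute 176, minus 15-minute gap → minute 161) depends on it, trimming must finish by minute 161. Backing off its 46-minute duration gives a latest start of minute 115.
So trimming can start as early as minute 85 and as late as minute 115, giving 115 − 85 = 30 minutes of slack.

30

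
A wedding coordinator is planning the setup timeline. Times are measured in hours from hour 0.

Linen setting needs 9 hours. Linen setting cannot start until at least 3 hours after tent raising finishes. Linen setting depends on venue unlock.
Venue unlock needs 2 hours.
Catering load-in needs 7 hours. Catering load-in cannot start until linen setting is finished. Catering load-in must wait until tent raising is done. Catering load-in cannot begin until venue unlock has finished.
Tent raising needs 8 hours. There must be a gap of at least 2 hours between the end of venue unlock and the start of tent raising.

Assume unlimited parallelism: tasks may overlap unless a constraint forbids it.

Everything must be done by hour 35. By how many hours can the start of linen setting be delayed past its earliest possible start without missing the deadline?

4

Venue unlock has no prerequisites, so it starts at hour 0 and finishes at hour 2.
After venue unlock (finishes hour 2, plus 2-hour gap → hour 4), tent raising can start at hour 4 and finishes at hour 12.
For linen setting: tent raising (finishes hour 12, plus 3-hour gap → hour 15); venue unlock (finishes hour 2). Taking the maximum gives a start of hour 15, and it finishes at 15 + 9 = hour 24.

Working backward from the deadline:
Catering load-in must finish by hour 35; it takes 7 hours, so it must start by 35 − 7 = hour 28.
Since catering load-in (must start by hour 28) depends on it, linen setting must finish by hour 28. Backing off its 9-hour duration gives a latest start of hour 19.
So linen setting can start as early as hour 15 and as late as hour 19, giving 19 − 15 = 4 hours of slack.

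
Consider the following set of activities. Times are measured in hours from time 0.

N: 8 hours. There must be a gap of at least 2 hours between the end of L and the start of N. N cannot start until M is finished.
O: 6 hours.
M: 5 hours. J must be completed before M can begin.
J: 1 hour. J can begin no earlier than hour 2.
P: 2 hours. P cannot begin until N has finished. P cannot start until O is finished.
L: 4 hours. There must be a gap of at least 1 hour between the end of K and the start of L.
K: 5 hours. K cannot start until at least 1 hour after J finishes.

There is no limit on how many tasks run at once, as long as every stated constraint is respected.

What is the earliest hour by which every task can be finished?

26

Nothing blocks O, so it runs from hour 0 to hour 6.
J waits on its own release at hour 2, so it starts at hour 2 and finishes at 2 + 1 = hour 3.
M cannot begin until J (finishes hour 3). It runs from hour 3 to 3 + 5 = hour 8.
After J (finishes hour 3, plus 1-hour gap → hour 4), K can start at hour 4 and finishes at hour 9.
L waits on K (finishes hour 9, plus 1-hour gap → hour 10), so it starts at hour 10 and finishes at 10 + 4 = hour 14.
For N: L (finishes hour 14, plus 2-hour gap → hour 16); M (finishes hour 8). Taking the maximum gives a start of hour 16, and it finishes at 16 + 8 = hour 24.
P cannot start until N (finishes hour 24); O (finishes hour 6). The controlling bound is hour 24, so P finishes at 24 + 2 = hour 26.
All tasks are finished once the last one completes. Finish times: J at 3, K at 9, L at 14, M at 8, N at 24, O at 6, P at 26. The latest is hour 26.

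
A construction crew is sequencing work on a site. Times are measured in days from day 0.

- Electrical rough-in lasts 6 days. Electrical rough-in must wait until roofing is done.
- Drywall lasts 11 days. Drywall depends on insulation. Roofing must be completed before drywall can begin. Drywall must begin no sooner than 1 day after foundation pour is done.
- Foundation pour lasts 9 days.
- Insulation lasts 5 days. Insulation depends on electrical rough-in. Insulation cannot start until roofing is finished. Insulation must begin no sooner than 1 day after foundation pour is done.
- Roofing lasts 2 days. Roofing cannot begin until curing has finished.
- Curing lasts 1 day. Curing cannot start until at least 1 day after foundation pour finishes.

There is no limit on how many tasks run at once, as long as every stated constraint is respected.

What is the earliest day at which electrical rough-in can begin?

13

Nothing blocks foundation pour, so it runs from day 0 to day 9.
Curing waits on foundation pour (finishes day 9, plus 1-day gap → day 10), so it starts at day 10 and finishes at 10 + 1 = day 11.
Roofing cannot begin until curing (finishes day 11). It runs from day 11 to 11 + 2 = day 13.
Electrical rough-in waits on roofing (finishes day 13), so the earliest it can start is day 13.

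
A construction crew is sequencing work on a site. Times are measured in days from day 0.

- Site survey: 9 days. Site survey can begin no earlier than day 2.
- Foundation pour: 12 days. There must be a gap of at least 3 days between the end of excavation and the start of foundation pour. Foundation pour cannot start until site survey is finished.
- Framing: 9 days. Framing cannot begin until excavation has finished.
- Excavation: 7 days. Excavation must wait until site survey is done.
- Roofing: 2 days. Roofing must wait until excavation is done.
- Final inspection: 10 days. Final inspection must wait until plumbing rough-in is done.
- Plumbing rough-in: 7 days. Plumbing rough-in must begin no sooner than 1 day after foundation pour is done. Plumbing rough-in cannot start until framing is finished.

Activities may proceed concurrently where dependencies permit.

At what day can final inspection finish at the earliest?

51

After its own release at day 2, site survey can start at day 2 and finishes at day 11.
Excavation waits on site survey (finishes day 11), so it starts at day 11 and finishes at 11 + 7 = day 18.
Framing waits on excavation (finishes day 18), so it starts at day 18 and finishes at 18 + 9 = day 27.
Foundation pour has to wait for excavation (finishes day 18, plus 3-day gap → day 21); site survey (finishes day 11). The latest of these is day 21, so foundation pour runs day 21 to 21 + 12 = day 33.
For plumbing rough-in: foundation pour (finishes day 33, plus 1-day gap → day 34); framing (finishes day 27). Taking the maximum gives a start of day 34, and it finishes at 34 + 7 = day 41.
Final inspection cannot begin until plumbing rough-in (finishes day 41). It runs from day 41 to 41 + 10 = day 51.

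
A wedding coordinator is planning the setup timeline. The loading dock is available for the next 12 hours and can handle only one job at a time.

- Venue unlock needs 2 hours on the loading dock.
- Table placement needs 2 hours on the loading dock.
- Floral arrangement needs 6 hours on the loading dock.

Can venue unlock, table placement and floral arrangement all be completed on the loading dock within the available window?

Running back to back, the jobs need 2 + 2 + 6 = 10 hours on the loading dock.
Since 10 ≤ 12, they fit within the window.

Yes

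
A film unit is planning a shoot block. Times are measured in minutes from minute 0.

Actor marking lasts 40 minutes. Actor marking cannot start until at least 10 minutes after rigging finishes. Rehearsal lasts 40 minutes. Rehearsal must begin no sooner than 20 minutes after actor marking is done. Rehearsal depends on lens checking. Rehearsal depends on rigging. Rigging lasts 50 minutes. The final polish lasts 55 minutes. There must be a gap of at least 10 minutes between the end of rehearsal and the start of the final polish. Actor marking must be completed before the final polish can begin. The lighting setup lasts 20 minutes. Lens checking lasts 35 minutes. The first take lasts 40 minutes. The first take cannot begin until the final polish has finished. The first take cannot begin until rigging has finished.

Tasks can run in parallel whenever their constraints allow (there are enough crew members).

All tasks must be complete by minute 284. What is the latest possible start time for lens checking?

Nothing follows the first take; the deadline of minute 284 is its only limit. It must start by 284 − 40 = minute 244.
The final polish has to be done before the first take (must start by minute 244). That means finishing by minute 244, i.e. starting by 244 − 55 = minute 189.
Since the final polish (must start by minute 189, minus 10-minute gap → minute 179) depends on it, rehearsal must finish by minute 179. Backing off its 40-minute duration gives a latest start of minute 139.
Since rehearsal (must start by minute 139) depends on it, lens checking must finish by minute 139. Backing off its 35-minute duration gives a latest start of minute 104.

104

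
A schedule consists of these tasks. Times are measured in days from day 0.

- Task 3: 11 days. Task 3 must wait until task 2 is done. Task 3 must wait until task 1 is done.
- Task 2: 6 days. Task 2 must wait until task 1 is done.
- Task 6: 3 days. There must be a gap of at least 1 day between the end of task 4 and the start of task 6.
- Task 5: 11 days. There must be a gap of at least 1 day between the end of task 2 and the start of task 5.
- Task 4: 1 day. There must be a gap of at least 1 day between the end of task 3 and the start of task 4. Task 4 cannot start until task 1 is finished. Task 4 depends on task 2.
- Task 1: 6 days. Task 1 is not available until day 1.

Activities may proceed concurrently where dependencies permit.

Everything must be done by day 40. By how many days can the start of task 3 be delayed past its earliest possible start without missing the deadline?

10

Task 1 waits on its own release at day 1, so it starts at day 1 and finishes at 1 + 6 = day 7.
After task 1 (finishes day 7), task 2 can start at day 7 and finishes at day 13.
Task 3 cannot start until task 2 (finishes day 13); task 1 (finishes day 7). The controlling bound is day 13, so task 3 finishes at 13 + 11 = day 24.

Working backward from the deadline:
Task 6 has no dependents, so it just needs to finish by day 40. Starting by 40 − 3 = day 37 achieves that.
Task 4 must finish before task 6 (must start by day 37, minus 1-day gap → day 36). With a 1-day duration, task 4 must start by 36 − 1 = day 35.
Task 3 must finish before task 4 (must start by day 35, minus 1-day gap → day 34). With an 11-day duration, task 3 must start by 34 − 11 = day 23.
So task 3 can start as early as day 13 and as late as day 23, giving 23 − 13 = 10 days of slack.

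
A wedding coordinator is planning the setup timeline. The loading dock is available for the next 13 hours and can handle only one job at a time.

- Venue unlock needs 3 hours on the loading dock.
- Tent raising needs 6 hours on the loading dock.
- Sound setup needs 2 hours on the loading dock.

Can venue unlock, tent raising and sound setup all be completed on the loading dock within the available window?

Yes

Running back to back, the jobs need 3 + 6 + 2 = 11 hours on the loading dock.
Since 11 ≤ 13, they fit within the window.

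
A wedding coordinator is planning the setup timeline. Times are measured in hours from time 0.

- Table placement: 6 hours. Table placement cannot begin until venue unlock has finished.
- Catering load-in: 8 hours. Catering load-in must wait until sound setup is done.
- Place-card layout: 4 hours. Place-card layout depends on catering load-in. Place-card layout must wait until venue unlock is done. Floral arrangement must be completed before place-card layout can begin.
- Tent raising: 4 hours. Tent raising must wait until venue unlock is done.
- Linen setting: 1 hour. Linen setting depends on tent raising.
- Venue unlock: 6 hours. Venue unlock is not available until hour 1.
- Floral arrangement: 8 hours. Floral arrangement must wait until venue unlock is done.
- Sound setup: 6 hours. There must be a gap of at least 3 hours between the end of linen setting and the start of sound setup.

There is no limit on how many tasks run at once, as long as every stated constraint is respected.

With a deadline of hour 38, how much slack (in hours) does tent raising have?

5

After its own release at hour 1, venue unlock can start at hour 1 and finishes at hour 7.
After venue unlock (finishes hour 7), tent raising can start at hour 7 and finishes at hour 11.

Working backward from the deadline:
Place-card layout must finish by hour 38; it takes 4 hours, so it must start by 38 − 4 = hour 34.
Catering load-in feeds into place-card layout (must start by hour 34); so catering load-in must finish by hour 34 and therefore start by hour 26.
Sound setup has to be done before catering load-in (must start by hour 26). That means finishing by hour 26, i.e. starting by 26 − 6 = hour 20.
Linen setting has to be done before sound setup (must start by hour 20, minus 3-hour gap → hour 17). That means finishing by hour 17, i.e. starting by 17 − 1 = hour 16.
Tent raising must finish before linen setting (must start by hour 16). With a 4-hour duration, tent raising must start by 16 − 4 = hour 12.
So tent raising can start as early as hour 7 and as late as hour 12, giving 12 − 7 = 5 hours of slack.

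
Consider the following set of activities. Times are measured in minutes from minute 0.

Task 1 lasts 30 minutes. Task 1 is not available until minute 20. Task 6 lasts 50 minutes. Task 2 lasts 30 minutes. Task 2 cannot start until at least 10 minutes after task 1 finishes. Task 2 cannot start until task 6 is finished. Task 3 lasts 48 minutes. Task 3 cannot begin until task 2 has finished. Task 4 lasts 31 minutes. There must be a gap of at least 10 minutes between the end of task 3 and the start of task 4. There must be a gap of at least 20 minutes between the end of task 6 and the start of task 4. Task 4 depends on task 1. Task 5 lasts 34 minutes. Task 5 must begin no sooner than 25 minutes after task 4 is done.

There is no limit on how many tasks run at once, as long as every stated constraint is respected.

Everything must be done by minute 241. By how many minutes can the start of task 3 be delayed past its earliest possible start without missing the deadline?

Task 6 can start immediately at minute 0; it finishes at minute 50.
Task 1 cannot begin until its own release at minute 20. It runs from minute 20 to 20 + 30 = minute 50.
Task 2 needs all of task 1 (finishes minute 50, plus 10-minute gap → minute 60); task 6 (finishes minute 50). That puts its earliest start at minute 60; it finishes at 60 + 30 = minute 90.
Task 3 waits on task 2 (finishes minute 90), so it starts at minute 90 and finishes at 90 + 48 = minute 138.

Working backward from the deadline:
Task 5 has no dependents, so it just needs to finish by minute 241. Starting by 241 − 34 = minute 207 achieves that.
Task 4 must finish before task 5 (must start by minute 207, minus 25-minute gap → minute 182). With a 31-minute duration, task 4 must start by 182 − 31 = minute 151.
Since task 4 (must start by minute 151, minus 10-minute gap → minute 141) depends on it, task 3 must finish by minute 141. Backing off its 48-minute duration gives a latest start of minute 93.
So task 3 can start as early as minute 90 and as late as minute 93, giving 93 − 90 = 3 minutes of slack.

3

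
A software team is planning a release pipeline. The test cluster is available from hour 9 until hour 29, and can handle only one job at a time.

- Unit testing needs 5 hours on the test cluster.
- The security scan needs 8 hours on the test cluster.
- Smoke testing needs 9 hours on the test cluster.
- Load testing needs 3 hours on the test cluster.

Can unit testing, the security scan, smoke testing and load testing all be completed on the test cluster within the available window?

No

The test cluster window is 29 − 9 = 20 hours.
Running back to back, the jobs need 5 + 8 + 9 + 3 = 25 hours on the test cluster.
Since 25 > 20, they cannot all fit.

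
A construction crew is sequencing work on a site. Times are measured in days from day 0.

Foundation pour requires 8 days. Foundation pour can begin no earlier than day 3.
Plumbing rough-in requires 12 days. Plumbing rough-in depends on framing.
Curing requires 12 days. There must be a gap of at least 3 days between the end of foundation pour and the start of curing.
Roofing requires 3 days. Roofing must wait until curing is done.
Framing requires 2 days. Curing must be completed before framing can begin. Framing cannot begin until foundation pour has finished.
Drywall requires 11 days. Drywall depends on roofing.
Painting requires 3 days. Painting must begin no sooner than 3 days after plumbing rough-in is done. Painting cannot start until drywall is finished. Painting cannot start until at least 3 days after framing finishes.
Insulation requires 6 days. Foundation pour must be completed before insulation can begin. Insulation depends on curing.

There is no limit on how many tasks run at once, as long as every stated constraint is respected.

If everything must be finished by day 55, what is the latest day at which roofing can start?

Painting must finish by day 55; it takes 3 days, so it must start by 55 − 3 = day 52.
Drywall has to be done before painting (must start by day 52). That means finishing by day 52, i.e. starting by 52 − 11 = day 41.
Since drywall (must start by day 41) depends on it, roofing must finish by day 41. Backing off its 3-day duration gives a latest start of day 38.

38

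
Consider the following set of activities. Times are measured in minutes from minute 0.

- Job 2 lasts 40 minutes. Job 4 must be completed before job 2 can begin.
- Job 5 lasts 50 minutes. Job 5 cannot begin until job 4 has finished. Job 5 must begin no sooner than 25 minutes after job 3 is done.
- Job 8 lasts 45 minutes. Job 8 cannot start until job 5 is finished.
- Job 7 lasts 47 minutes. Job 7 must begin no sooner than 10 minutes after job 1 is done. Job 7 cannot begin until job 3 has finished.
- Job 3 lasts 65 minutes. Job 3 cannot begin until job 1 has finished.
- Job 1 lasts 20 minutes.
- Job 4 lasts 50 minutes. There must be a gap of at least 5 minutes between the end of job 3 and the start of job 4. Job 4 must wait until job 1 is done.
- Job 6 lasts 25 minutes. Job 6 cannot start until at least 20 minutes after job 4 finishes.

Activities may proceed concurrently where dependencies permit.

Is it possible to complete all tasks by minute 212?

Job 1 can start immediately at minute 0; it finishes at minute 20.
Job 3 cannot begin until job 1 (finishes minute 20). It runs from minute 20 to 20 + 65 = minute 85.
Job 7 cannot start until job 1 (finishes minute 20, plus 10-minute gap → minute 30); job 3 (finishes minute 85). The controlling bound is minute 85, so job 7 finishes at 85 + 47 = minute 132.
Job 4 has to wait for job 3 (finishes minute 85, plus 5-minute gap → minute 90); job 1 (finishes minute 20). The latest of these is minute 90, so job 4 runs minute 90 to 90 + 50 = minute 140.
After job 4 (finishes minute 140, plus 20-minute gap → minute 160), job 6 can start at minute 160 and finishes at minute 185.
Job 5 cannot start until job 4 (finishes minute 140); job 3 (finishes minute 85, plus 25-minute gap → minute 110). The controlling bound is minute 140, so job 5 finishes at 140 + 50 = minute 190.
Job 8 waits on job 5 (finishes minute 190), so it starts at minute 190 and finishes at 190 + 45 = minute 235.
Job 2 cannot begin until job 4 (finishes minute 140). It runs from minute 140 to 140 + 40 = minute 180.
The earliest everything can be done is minute 235, which is after the deadline of 212, so it is not possible.

No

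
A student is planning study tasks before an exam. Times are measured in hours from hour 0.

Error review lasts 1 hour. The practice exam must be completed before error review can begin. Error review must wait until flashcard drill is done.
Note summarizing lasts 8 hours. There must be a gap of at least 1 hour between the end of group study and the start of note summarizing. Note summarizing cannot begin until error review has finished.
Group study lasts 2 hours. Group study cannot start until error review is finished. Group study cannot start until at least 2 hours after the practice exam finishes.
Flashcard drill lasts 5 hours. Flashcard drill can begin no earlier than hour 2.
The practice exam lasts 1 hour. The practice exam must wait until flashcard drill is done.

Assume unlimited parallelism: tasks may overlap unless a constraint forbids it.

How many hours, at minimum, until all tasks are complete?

After its own release at hour 2, flashcard drill can start at hour 2 and finishes at hour 7.
The practice exam cannot begin until flashcard drill (finishes hour 7). It runs from hour 7 to 7 + 1 = hour 8.
Error review has to wait for the practice exam (finishes hour 8); flashcard drill (finishes hour 7). The latest of these is hour 8, so error review runs hour 8 to 8 + 1 = hour 9.
For group study: error review (finishes hour 9); the practice exam (finishes hour 8, plus 2-hour gap → hour 10). Taking the maximum gives a start of hour 10, and it finishes at 10 + 2 = hour 12.
Note summarizing needs all of group study (finishes hour 12, plus 1-hour gap → hour 13); error review (finishes hour 9). That puts its earliest start at hour 13; it finishes at 13 + 8 = hour 21.
All tasks are finished once the last one completes. Finish times: Flashcard drill at 7, The practice exam at 8, Error review at 9, Group study at 12, Note summarizing at 21. The latest is hour 21.

21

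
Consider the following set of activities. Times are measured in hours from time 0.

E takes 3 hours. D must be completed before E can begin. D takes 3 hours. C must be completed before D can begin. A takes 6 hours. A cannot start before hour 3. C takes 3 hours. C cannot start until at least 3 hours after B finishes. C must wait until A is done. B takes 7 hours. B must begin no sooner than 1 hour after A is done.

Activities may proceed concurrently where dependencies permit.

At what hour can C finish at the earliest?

A cannot begin until its own release at hour 3. It runs from hour 3 to 3 + 6 = hour 9.
B waits on A (finishes hour 9, plus 1-hour gap → hour 10), so it starts at hour 10 and finishes at 10 + 7 = hour 17.
C has to wait for B (finishes hour 17, plus 3-hour gap → hour 20); A (finishes hour 9). The latest of these is hour 20, so C runs hour 20 to 20 + 3 = hour 23.

23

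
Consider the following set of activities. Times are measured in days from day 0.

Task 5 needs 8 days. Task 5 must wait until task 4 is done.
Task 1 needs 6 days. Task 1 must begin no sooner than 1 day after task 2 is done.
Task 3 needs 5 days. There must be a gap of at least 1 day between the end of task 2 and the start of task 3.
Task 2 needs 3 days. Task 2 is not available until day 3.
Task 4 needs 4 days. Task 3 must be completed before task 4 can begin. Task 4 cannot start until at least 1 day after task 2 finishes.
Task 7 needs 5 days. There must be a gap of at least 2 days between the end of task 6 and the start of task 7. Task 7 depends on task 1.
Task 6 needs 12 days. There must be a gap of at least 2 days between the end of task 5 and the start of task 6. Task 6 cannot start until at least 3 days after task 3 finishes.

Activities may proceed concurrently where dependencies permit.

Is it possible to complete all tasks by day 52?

Task 2 cannot begin until its own release at day 3. It runs from day 3 to 3 + 3 = day 6.
Task 3 cannot begin until task 2 (finishes day 6, plus 1-day gap → day 7). It runs from day 7 to 7 + 5 = day 12.
Task 4 needs all of task 3 (finishes day 12); task 2 (finishes day 6, plus 1-day gap → day 7). That puts its earliest start at day 12; it finishes at 12 + 4 = day 16.
Task 5 cannot begin until task 4 (finishes day 16). It runs from day 16 to 16 + 8 = day 24.
Task 6 cannot start until task 5 (finishes day 24, plus 2-day gap → day 26); task 3 (finishes day 12, plus 3-day gap → day 15). The controlling bound is day 26, so task 6 finishes at 26 + 12 = day 38.
Task 1 cannot begin until task 2 (finishes day 6, plus 1-day gap → day 7). It runs from day 7 to 7 + 6 = day 13.
Task 7 cannot start until task 6 (finishes day 38, plus 2-day gap → day 40); task 1 (finishes day 13). The controlling bound is day 40, so task 7 finishes at 40 + 5 = day 45.
Every task is finished by day 45, which is no later than the deadline of 52, so the schedule is feasible.

Yes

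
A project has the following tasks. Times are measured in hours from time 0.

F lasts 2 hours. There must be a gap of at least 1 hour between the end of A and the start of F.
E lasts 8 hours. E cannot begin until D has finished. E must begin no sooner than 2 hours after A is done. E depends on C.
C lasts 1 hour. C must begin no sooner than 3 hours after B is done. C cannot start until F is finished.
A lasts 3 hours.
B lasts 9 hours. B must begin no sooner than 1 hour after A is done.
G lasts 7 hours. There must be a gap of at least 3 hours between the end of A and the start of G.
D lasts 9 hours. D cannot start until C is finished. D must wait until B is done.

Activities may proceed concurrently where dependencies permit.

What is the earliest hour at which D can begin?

17

A can start immediately at hour 0; it finishes at hour 3.
After A (finishes hour 3, plus 1-hour gap → hour 4), F can start at hour 4 and finishes at hour 6.
After A (finishes hour 3, plus 1-hour gap → hour 4), B can start at hour 4 and finishes at hour 13.
C cannot start until B (finishes hour 13, plus 3-hour gap → hour 16); F (finishes hour 6). The controlling bound is hour 16, so C finishes at 16 + 1 = hour 17.
D waits on C (finishes hour 17); B (finishes hour 13). The latest of these is hour 17, which is the earliest D can start.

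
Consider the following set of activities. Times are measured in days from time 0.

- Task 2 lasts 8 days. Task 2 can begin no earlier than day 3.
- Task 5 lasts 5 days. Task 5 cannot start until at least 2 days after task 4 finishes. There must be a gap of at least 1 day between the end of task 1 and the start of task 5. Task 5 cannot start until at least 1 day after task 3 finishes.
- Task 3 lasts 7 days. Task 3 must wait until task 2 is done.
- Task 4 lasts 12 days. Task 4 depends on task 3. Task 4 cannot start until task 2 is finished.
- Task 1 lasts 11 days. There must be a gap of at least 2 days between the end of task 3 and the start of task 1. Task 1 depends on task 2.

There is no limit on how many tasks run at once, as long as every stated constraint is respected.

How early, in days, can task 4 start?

18

Task 2 cannot begin until its own release at day 3. It runs from day 3 to 3 + 8 = day 11.
After task 2 (finishes day 11), task 3 can start at day 11 and finishes at day 18.
Task 4 waits on task 3 (finishes day 18); task 2 (finishes day 11). The latest of these is day 18, which is the earliest task 4 can start.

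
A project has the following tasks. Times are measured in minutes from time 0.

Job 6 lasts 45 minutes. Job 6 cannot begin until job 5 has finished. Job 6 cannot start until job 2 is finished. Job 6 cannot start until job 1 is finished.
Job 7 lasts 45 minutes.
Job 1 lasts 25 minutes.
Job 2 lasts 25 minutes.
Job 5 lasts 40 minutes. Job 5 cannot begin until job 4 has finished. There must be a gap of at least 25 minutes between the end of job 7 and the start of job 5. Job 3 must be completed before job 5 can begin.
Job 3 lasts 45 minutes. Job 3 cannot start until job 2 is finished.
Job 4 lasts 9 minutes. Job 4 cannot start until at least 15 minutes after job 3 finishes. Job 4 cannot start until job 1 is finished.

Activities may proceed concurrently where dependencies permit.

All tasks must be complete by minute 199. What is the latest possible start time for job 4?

105

Nothing follows job 6; the deadline of minute 199 is its only limit. It must start by 199 − 45 = minute 154.
Job 5 must finish before job 6 (must start by minute 154). With a 40-minute duration, job 5 must start by 154 − 40 = minute 114.
Since job 5 (must start by minute 114) depends on it, job 4 must finish by minute 114. Backing off its 9-minute duration gives a latest start of minute 105.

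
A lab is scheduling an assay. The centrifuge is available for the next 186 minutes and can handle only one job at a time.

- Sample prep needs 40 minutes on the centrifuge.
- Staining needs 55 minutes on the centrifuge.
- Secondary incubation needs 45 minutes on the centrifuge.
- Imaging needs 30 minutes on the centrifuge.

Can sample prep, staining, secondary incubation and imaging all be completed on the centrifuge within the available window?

Yes

Running back to back, the jobs need 40 + 55 + 45 + 30 = 170 minutes on the centrifuge.
Since 170 ≤ 186, they fit within the window.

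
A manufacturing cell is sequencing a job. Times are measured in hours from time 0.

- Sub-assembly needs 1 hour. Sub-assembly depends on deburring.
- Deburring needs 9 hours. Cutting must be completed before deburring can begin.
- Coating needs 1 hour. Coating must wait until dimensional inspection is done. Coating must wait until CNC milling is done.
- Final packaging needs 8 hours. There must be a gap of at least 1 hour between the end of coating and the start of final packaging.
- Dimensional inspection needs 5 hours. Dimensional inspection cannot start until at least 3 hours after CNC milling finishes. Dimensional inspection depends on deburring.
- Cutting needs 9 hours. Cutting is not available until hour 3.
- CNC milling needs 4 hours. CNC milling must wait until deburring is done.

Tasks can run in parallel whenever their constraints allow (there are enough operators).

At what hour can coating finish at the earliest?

34

After its own release at hour 3, cutting can start at hour 3 and finishes at hour 12.
Deburring cannot begin until cutting (finishes hour 12). It runs from hour 12 to 12 + 9 = hour 21.
After deburring (finishes hour 21), CNC milling can start at hour 21 and finishes at hour 25.
Dimensional inspection cannot start until CNC milling (finishes hour 25, plus 3-hour gap → hour 28); deburring (finishes hour 21). The controlling bound is hour 28, so dimensional inspection finishes at 28 + 5 = hour 33.
Coating needs all of dimensional inspection (finishes hour 33); CNC milling (finishes hour 25). That puts its earliest start at hour 33; it finishes at 33 + 1 = hour 34.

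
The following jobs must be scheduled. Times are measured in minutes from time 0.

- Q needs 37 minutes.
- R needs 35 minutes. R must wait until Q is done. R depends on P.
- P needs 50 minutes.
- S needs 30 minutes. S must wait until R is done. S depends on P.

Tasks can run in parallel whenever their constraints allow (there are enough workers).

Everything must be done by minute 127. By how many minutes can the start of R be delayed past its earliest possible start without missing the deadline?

12

Q can start immediately at minute 0; it finishes at minute 37.
P can start immediately at minute 0; it finishes at minute 50.
R has to wait for Q (finishes minute 37); P (finishes minute 50). The latest of these is minute 50, so R runs minute 50 to 50 + 35 = minute 85.

Working backward from the deadline:
To finish by minute 127, S (duration 30) must start no later than minute 97.
Since S (must start by minute 97) depends on it, R must finish by minute 97. Backing off its 35-minute duration gives a latest start of minute 62.
So R can start as early as minute 50 and as late as minute 62, giving 62 − 50 = 12 minutes of slack.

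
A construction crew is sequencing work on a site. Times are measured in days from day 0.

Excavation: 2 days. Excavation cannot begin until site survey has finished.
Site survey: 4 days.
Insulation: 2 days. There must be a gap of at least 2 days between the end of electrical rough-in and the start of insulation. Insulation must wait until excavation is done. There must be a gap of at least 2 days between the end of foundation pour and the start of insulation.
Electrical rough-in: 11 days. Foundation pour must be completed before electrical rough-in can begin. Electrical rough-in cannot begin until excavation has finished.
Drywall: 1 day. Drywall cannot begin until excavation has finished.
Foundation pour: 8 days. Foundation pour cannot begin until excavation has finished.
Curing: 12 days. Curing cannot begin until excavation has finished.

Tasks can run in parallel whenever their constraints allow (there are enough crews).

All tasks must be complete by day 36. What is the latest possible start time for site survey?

Nothing follows insulation; the deadline of day 36 is its only limit. It must start by 36 − 2 = day 34.
Electrical rough-in must finish before insulation (must start by day 34, minus 2-day gap → day 32). With an 11-day duration, electrical rough-in must start by 32 − 11 = day 21.
Foundation pour must finish in time for electrical rough-in (must start by day 21); insulation (must start by day 34, minus 2-day gap → day 32). The tightest is day 21, so foundation pour must start by 21 − 8 = day 13.
Curing has no dependents, so it just needs to finish by day 36. Starting by 36 − 12 = day 24 achieves that.
To finish by day 36, drywall (duration 1) must start no later than day 35.
For excavation: foundation pour (must start by day 13); curing (must start by day 24); electrical rough-in (must start by day 21); insulation (must start by day 34); drywall (must start by day 35). The most restrictive is day 13; with a 2-day duration, excavation must start by day 11.
Site survey has to be done before excavation (must start by day 11). That means finishing by day 11, i.e. starting by 11 − 4 = day 7.

7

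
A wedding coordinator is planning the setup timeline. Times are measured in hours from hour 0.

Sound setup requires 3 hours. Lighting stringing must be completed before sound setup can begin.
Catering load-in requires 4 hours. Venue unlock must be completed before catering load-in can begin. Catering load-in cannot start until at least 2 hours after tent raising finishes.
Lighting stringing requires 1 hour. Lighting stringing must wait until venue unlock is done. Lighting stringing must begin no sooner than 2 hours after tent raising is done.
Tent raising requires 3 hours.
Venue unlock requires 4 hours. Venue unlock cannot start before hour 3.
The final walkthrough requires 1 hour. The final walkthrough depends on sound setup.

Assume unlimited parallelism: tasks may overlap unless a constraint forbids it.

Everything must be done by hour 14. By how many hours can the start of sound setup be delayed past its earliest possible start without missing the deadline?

2

Tent raising has no prerequisites, so it starts at hour 0 and finishes at hour 3.
Venue unlock cannot begin until its own release at hour 3. It runs from hour 3 to 3 + 4 = hour 7.
Lighting stringing has to wait for venue unlock (finishes hour 7); tent raising (finishes hour 3, plus 2-hour gap → hour 5). The latest of these is hour 7, so lighting stringing runs hour 7 to 7 + 1 = hour 8.
Sound setup waits on lighting stringing (finishes hour 8), so it starts at hour 8 and finishes at 8 + 3 = hour 11.

Working backward from the deadline:
Nothing follows the final walkthrough; the deadline of hour 14 is its only limit. It must start by 14 − 1 = hour 13.
Sound setup has to be done before the final walkthrough (must start by hour 13). That means finishing by hour 13, i.e. starting by 13 − 3 = hour 10.
So sound setup can start as early as hour 8 and as late as hour 10, giving 10 − 8 = 2 hours of slack.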